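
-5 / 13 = -0.38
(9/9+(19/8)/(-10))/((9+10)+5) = 61/1920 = 0.03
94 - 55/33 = 92.33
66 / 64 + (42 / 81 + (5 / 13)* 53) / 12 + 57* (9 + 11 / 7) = 142783843 / 235872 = 605.34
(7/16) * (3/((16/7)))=147/256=0.57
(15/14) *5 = 75/14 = 5.36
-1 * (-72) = 72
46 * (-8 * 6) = -2208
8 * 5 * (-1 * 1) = -40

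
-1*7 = -7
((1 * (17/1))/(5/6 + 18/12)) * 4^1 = 204/7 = 29.14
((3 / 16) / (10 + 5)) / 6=1 / 480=0.00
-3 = -3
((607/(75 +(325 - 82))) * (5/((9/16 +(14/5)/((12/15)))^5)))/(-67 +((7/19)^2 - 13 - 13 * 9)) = -28721414144/655553296393125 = -0.00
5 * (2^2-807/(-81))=1885/27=69.81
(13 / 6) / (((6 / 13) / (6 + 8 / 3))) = 2197 / 54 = 40.69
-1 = -1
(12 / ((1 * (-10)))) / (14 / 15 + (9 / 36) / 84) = -2016 / 1573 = -1.28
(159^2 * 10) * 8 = 2022480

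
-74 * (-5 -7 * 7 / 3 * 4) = 15614 / 3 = 5204.67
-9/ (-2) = 9/ 2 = 4.50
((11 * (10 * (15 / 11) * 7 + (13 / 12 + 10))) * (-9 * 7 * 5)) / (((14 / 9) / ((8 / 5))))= -379701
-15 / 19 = -0.79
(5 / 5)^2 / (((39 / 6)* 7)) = 2 / 91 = 0.02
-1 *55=-55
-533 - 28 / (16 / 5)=-2167 / 4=-541.75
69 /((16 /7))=483 /16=30.19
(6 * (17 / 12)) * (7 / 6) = 119 / 12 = 9.92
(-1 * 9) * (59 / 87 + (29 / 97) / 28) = -6.20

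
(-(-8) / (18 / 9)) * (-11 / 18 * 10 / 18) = -110 / 81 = -1.36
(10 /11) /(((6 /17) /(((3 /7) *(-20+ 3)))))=-1445 /77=-18.77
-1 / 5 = -0.20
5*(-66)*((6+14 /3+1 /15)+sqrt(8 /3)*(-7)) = -3542+1540*sqrt(6) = 230.21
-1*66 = -66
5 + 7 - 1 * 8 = 4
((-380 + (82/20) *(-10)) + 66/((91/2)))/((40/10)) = -38179/364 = -104.89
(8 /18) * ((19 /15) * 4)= 304 /135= 2.25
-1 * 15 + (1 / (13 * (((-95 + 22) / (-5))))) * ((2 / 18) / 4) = -15.00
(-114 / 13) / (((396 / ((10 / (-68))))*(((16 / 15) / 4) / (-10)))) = -2375 / 19448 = -0.12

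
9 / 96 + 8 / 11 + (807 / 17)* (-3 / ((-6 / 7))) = 999137 / 5984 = 166.97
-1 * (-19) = 19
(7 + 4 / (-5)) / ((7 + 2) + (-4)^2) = 31 / 125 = 0.25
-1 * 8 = -8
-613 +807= 194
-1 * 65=-65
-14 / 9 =-1.56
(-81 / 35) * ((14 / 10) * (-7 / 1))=567 / 25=22.68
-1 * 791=-791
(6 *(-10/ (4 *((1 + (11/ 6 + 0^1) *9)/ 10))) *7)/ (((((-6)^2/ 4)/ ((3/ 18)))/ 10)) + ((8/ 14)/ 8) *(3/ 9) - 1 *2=-1649/ 126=-13.09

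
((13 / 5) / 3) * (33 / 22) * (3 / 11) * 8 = 2.84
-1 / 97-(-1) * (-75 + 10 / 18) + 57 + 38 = 17936 / 873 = 20.55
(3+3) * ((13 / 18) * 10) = 43.33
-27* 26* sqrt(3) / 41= -702* sqrt(3) / 41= -29.66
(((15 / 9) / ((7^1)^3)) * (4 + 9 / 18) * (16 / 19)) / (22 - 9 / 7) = 24 / 26999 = 0.00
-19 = -19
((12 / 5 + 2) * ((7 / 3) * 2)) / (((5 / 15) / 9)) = 554.40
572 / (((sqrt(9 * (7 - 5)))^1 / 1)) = 286 * sqrt(2) / 3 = 134.82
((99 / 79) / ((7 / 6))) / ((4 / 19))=5643 / 1106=5.10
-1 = -1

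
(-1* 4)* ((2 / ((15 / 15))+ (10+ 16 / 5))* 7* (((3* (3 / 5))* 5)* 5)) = -19152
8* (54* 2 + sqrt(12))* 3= 2675.14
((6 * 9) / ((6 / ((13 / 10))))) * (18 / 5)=1053 / 25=42.12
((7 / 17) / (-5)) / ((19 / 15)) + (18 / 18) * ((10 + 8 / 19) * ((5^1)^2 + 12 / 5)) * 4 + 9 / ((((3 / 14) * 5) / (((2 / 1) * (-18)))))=71373 / 85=839.68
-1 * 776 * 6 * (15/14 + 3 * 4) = -426024/7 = -60860.57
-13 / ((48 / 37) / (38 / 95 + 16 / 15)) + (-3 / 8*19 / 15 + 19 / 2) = -1021 / 180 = -5.67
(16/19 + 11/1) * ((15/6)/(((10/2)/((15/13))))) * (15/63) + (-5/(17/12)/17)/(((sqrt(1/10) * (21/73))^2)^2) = -3029.94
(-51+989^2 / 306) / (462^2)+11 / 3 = 240446683 / 65313864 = 3.68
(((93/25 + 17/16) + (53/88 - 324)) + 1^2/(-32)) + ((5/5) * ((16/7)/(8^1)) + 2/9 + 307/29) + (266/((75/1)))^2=-39520548113/133980000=-294.97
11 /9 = 1.22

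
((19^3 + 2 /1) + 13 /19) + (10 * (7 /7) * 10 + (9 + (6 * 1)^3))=136547 /19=7186.68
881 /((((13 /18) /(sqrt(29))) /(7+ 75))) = 1300356 * sqrt(29) /13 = 538663.95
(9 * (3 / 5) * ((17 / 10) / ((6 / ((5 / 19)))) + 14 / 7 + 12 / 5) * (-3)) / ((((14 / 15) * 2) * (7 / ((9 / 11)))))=-4.54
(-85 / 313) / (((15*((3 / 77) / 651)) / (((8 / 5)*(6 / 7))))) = -649264 / 1565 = -414.87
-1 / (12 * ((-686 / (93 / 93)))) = 1 / 8232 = 0.00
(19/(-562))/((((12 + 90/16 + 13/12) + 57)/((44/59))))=-10032/30124043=-0.00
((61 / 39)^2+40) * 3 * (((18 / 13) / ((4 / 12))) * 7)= 8134686 / 2197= 3702.63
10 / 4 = 5 / 2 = 2.50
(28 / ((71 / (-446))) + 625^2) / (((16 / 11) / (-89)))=-27139727373 / 1136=-23890605.08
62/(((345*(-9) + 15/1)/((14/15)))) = -434/23175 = -0.02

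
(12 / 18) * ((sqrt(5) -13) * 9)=-78 + 6 * sqrt(5)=-64.58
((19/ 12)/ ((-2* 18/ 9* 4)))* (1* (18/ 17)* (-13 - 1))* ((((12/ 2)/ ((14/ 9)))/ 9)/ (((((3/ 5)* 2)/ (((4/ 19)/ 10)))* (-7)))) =-3/ 1904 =-0.00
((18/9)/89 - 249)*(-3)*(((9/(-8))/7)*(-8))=598293/623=960.34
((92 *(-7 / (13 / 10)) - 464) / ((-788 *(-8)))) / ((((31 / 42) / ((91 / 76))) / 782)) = -89606643 / 464132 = -193.06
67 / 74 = 0.91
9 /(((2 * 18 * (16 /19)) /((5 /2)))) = 95 /128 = 0.74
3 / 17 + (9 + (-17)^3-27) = -83824 / 17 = -4930.82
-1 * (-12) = 12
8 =8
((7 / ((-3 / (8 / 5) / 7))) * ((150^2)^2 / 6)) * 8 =-17640000000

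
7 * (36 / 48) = 21 / 4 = 5.25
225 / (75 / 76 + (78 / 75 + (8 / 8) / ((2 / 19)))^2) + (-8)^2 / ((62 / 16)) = 1528530106 / 82517753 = 18.52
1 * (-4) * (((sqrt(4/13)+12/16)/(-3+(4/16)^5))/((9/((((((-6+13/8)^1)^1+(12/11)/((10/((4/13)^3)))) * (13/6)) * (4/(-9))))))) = 8655161344 * sqrt(13)/90173481255+1081895168/2312140545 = 0.81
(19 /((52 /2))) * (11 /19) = 11 /26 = 0.42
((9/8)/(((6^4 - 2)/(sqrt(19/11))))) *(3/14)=27 *sqrt(209)/1594208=0.00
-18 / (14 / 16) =-144 / 7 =-20.57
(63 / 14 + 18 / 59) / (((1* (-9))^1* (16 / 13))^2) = 1183 / 30208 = 0.04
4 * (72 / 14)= 144 / 7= 20.57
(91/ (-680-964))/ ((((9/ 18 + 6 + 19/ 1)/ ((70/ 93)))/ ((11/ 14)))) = -5005/ 3898746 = -0.00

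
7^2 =49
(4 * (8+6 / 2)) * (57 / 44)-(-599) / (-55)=2536 / 55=46.11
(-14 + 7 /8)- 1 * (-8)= -41 /8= -5.12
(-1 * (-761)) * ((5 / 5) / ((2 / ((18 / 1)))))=6849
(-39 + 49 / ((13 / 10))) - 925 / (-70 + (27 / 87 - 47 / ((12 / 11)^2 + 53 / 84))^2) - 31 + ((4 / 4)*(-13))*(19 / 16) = -49.34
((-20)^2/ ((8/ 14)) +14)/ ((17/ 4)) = 168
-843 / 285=-281 / 95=-2.96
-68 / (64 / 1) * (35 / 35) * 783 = -13311 / 16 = -831.94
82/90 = 41/45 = 0.91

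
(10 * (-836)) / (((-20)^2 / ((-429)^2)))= -38464569 / 10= -3846456.90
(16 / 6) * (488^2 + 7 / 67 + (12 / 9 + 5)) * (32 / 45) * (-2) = -24508537856 / 27135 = -903207.59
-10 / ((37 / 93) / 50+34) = -46500 / 158137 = -0.29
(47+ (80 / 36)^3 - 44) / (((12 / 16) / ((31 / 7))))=1263188 / 15309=82.51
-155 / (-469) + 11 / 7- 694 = -324594 / 469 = -692.10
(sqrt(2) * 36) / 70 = 18 * sqrt(2) / 35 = 0.73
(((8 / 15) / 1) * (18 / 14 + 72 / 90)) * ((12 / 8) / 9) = 292 / 1575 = 0.19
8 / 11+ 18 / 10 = 139 / 55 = 2.53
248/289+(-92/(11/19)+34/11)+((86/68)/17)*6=-154.51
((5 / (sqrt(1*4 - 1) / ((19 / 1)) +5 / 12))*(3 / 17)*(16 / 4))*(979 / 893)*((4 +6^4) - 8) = 5089233600 / 403871 - 642850560*sqrt(3) / 403871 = 9844.19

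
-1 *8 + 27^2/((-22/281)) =-205025/22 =-9319.32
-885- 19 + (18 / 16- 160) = -8503 / 8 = -1062.88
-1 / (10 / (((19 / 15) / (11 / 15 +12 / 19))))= -361 / 3890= -0.09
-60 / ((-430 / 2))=12 / 43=0.28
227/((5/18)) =4086/5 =817.20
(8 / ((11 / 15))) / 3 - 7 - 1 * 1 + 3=-15 / 11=-1.36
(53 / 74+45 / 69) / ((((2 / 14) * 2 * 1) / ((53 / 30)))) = 864059 / 102120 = 8.46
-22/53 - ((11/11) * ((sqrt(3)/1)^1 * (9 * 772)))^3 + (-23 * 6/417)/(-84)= -1006237930176 * sqrt(3) - 127217/309414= -1742855219568.19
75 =75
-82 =-82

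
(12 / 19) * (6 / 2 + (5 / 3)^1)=2.95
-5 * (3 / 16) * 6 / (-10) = 9 / 16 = 0.56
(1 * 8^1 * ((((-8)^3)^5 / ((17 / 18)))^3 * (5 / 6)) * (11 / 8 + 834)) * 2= -2829353037446295119729423349024569295820742983680 / 4913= -575891112852899474807535800000000000000000000.00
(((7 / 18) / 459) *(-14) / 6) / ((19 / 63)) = -343 / 52326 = -0.01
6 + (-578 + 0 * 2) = -572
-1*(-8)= 8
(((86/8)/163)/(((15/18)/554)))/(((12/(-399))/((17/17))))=-4752489/3260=-1457.82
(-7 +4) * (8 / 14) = -12 / 7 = -1.71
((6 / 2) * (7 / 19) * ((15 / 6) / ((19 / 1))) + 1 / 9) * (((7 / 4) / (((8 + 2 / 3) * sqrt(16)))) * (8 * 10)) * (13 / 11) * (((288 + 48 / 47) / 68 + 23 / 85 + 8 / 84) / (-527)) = -645580757 / 60194911788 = -0.01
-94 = -94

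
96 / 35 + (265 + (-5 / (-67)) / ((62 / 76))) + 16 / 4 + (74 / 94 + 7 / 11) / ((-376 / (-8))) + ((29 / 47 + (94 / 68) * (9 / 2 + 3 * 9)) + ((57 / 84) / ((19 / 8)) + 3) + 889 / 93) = 118508140352087 / 360348824220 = 328.87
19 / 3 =6.33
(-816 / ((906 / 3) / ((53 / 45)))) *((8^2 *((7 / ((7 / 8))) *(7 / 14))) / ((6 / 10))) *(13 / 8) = -2998528 / 1359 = -2206.42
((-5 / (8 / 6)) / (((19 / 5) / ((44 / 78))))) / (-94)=275 / 46436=0.01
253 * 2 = 506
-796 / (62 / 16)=-205.42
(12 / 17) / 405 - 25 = -57371 / 2295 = -25.00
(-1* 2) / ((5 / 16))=-32 / 5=-6.40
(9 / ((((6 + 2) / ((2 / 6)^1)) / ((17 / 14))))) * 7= 51 / 16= 3.19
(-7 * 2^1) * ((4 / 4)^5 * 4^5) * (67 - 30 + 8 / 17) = -9132032 / 17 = -537178.35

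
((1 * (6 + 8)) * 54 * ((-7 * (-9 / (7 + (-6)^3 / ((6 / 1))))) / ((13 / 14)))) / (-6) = 111132 / 377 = 294.78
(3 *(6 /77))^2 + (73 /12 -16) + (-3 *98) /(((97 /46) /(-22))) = 21100460833 /6901356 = 3057.44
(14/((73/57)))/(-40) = -399/1460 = -0.27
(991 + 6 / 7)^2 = 48205249 / 49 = 983780.59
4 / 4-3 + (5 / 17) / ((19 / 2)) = -636 / 323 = -1.97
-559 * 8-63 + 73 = -4462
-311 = -311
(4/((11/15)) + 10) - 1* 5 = 115/11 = 10.45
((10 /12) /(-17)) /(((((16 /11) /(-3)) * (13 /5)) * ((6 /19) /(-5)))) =-26125 /42432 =-0.62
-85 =-85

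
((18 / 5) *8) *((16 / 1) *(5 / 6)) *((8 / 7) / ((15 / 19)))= 19456 / 35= 555.89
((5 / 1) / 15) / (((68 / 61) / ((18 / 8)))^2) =100467 / 73984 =1.36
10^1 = 10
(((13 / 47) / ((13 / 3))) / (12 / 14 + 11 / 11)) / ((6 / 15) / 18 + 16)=135 / 62933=0.00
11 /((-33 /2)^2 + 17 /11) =484 /12047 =0.04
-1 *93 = -93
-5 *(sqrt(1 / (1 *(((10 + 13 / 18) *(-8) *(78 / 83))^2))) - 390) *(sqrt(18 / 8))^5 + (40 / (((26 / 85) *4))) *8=9678801865 / 642304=15068.88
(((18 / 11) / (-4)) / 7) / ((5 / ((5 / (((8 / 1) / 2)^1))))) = -9 / 616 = -0.01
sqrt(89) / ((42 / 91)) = 13*sqrt(89) / 6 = 20.44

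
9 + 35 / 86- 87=-6673 / 86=-77.59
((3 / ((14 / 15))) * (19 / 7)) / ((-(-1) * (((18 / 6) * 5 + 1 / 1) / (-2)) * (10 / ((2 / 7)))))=-171 / 5488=-0.03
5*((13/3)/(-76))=-65/228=-0.29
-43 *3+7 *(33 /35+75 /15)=-437 /5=-87.40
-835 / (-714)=835 / 714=1.17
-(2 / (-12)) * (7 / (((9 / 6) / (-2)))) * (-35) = 490 / 9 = 54.44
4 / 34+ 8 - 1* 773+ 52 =-712.88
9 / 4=2.25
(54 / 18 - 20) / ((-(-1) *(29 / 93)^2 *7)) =-147033 / 5887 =-24.98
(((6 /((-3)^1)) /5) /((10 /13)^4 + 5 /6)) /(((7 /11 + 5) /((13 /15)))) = -8168446 /157173875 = -0.05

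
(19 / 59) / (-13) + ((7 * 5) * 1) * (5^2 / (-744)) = -685261 / 570648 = -1.20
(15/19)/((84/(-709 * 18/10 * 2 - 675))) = -16137/532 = -30.33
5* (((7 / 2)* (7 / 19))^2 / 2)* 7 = 84035 / 2888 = 29.10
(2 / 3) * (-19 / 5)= -2.53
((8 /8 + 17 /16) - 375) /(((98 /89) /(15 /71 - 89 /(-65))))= -21283371 /39760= -535.30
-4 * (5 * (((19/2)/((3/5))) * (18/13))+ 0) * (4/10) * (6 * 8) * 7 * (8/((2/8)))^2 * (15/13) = -11766988800/169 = -69627152.66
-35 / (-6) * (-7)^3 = -12005 / 6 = -2000.83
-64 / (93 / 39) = -832 / 31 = -26.84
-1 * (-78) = 78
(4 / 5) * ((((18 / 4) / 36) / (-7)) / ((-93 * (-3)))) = -1 / 19530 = -0.00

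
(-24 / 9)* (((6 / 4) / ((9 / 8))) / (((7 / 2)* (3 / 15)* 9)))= -320 / 567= -0.56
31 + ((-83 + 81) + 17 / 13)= 394 / 13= 30.31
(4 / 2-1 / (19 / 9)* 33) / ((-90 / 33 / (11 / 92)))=31339 / 52440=0.60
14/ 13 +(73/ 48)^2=101533/ 29952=3.39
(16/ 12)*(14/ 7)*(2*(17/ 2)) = 136/ 3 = 45.33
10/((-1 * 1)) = -10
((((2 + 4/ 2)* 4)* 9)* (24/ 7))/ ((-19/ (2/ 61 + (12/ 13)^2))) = -31525632/ 1371097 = -22.99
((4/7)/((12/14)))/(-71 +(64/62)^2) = -1922/201621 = -0.01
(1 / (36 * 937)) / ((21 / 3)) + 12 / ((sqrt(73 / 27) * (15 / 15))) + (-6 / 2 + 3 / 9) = -629663 / 236124 + 36 * sqrt(219) / 73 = 4.63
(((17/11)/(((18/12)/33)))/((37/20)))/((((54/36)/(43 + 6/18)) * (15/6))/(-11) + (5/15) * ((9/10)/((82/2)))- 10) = -159473600/86777173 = -1.84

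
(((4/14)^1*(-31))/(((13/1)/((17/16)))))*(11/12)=-5797/8736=-0.66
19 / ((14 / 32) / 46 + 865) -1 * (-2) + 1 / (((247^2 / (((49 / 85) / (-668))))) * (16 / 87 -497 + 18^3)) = 2069809085211264826999 / 1023662134111065360340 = 2.02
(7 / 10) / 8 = 7 / 80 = 0.09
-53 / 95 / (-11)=53 / 1045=0.05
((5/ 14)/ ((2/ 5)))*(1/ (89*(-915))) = -5/ 456036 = -0.00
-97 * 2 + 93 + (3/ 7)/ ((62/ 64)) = -21821/ 217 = -100.56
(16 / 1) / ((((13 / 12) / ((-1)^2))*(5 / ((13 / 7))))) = 192 / 35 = 5.49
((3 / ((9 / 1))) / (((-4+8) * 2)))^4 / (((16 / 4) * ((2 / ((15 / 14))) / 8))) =5 / 1548288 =0.00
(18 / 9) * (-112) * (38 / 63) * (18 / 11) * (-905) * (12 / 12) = 2200960 / 11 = 200087.27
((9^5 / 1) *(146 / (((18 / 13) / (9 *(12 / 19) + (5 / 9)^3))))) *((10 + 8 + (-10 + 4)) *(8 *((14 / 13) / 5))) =71618129856 / 95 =753875051.12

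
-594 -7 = -601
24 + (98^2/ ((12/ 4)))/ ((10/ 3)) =4922/ 5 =984.40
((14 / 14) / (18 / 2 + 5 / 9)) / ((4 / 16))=18 / 43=0.42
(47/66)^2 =2209/4356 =0.51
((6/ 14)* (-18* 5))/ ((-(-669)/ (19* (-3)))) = 3.29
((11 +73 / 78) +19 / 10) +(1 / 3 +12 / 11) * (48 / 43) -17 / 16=21196709 / 1475760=14.36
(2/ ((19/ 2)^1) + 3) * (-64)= -3904/ 19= -205.47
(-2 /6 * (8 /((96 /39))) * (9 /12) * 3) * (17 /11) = -663 /176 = -3.77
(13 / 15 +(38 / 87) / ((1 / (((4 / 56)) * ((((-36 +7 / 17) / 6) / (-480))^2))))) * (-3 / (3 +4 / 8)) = -0.74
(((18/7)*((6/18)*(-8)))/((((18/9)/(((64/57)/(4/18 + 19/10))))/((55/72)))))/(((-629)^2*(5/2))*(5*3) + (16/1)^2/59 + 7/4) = -8307200/88946681162661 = -0.00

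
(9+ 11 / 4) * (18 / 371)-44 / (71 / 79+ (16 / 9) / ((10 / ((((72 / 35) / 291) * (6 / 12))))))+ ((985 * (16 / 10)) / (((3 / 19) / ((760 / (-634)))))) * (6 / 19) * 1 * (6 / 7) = -2797409201193807 / 851052000442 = -3287.00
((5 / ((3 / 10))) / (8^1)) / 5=5 / 12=0.42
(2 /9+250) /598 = 1126 /2691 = 0.42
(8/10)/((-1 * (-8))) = 1/10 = 0.10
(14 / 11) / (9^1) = 14 / 99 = 0.14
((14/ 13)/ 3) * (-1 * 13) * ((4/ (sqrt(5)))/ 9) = -56 * sqrt(5)/ 135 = -0.93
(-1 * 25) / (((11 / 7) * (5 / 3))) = -105 / 11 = -9.55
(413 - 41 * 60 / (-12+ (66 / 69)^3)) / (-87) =-21458212 / 2943993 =-7.29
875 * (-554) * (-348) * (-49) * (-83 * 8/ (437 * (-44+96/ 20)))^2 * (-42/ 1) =521607206.41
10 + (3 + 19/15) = 214/15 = 14.27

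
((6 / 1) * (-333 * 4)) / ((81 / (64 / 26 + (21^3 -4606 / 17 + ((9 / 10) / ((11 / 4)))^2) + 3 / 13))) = -593179121328 / 668525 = -887295.35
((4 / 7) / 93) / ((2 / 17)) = 34 / 651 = 0.05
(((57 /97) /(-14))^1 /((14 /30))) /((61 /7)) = -855 /82838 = -0.01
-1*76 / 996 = -19 / 249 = -0.08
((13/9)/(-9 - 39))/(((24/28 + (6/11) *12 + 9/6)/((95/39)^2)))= -694925/34647912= -0.02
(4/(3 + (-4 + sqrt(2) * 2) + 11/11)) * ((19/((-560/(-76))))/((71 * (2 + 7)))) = 361 * sqrt(2)/89460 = 0.01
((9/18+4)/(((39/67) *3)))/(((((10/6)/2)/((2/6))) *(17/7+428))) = 469/195845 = 0.00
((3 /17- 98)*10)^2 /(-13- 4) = -276556900 /4913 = -56290.84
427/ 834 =0.51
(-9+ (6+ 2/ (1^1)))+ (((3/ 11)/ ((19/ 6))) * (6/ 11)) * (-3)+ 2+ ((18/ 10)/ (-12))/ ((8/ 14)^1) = 109721/ 183920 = 0.60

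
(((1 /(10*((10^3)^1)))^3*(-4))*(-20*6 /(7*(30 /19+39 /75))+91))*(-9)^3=421426881 /1744750000000000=0.00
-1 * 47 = -47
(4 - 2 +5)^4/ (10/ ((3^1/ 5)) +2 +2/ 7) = 50421/ 398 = 126.69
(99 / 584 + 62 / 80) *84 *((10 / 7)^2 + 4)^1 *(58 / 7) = 10146288 / 2555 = 3971.15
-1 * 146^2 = -21316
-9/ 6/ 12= -1/ 8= -0.12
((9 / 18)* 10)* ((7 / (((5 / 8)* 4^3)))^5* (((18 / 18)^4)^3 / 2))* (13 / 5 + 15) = 184877 / 25600000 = 0.01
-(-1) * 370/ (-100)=-37/ 10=-3.70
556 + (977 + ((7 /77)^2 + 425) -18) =234741 /121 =1940.01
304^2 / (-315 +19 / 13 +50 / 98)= -58868992 / 199399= -295.23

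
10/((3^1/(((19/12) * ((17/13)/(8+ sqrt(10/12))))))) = 12920/14781 - 1615 * sqrt(30)/88686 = 0.77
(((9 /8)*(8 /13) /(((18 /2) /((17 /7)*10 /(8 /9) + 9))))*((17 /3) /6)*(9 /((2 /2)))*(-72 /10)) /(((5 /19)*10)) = -2956419 /45500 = -64.98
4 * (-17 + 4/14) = -468/7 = -66.86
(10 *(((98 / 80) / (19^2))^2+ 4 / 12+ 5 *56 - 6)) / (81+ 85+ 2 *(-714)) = -171606700003 / 78943248960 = -2.17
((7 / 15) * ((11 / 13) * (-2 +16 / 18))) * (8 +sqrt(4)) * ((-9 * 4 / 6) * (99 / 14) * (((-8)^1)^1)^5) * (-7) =555089920 / 13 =42699224.62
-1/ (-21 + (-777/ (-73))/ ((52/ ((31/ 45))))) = 0.05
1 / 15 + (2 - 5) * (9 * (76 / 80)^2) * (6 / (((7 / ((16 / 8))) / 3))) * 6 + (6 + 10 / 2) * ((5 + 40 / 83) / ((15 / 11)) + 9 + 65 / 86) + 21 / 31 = -34829938909 / 58085475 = -599.63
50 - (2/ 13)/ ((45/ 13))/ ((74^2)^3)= 184732301447999/ 3694646028960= 50.00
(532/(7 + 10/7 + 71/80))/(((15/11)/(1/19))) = 34496/15651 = 2.20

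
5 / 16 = 0.31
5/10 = 1/2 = 0.50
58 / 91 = 0.64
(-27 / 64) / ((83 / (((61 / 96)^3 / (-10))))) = 226981 / 1740636160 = 0.00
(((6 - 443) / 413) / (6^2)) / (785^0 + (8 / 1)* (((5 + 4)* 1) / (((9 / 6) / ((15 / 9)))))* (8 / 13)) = -0.00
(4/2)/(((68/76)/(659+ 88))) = 28386/17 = 1669.76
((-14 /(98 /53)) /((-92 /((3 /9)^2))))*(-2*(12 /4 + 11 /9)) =-1007 /13041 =-0.08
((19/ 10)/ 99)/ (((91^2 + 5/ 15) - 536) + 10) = 19/ 7677780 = 0.00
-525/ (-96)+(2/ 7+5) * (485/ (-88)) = -58305/ 2464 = -23.66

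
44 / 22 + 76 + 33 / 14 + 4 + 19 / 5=6171 / 70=88.16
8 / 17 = 0.47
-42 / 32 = -21 / 16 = -1.31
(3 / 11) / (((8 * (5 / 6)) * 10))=9 / 2200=0.00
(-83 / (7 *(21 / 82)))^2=46321636 / 21609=2143.63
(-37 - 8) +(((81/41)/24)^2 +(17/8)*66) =10248105/107584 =95.26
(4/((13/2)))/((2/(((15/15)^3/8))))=1/26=0.04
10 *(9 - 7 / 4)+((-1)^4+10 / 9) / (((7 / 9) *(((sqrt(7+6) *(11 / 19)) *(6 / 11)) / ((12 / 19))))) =38 *sqrt(13) / 91+145 / 2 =74.01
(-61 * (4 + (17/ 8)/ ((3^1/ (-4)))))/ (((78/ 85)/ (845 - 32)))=-9835945/ 156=-63050.93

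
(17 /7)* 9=153 /7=21.86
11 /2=5.50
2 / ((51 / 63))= 42 / 17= 2.47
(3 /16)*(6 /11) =9 /88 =0.10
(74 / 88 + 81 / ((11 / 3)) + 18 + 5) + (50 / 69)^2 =9731981 / 209484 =46.46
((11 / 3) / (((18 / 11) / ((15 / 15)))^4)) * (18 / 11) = 14641 / 17496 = 0.84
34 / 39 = 0.87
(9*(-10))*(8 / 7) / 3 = -240 / 7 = -34.29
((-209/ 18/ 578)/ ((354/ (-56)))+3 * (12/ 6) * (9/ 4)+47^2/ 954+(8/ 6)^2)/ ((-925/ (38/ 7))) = -3263086714/ 31597975395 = -0.10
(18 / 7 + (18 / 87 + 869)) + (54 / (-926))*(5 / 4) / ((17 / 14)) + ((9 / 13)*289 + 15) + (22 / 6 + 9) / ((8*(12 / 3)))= 1083967868779 / 997035312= 1087.19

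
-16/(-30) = 8/15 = 0.53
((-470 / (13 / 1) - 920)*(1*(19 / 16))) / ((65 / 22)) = -384.30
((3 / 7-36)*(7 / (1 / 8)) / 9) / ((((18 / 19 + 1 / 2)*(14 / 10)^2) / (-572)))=6560320 / 147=44628.03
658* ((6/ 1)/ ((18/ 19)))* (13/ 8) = 81263/ 12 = 6771.92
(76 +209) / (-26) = -285 / 26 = -10.96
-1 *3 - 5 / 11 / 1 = -3.45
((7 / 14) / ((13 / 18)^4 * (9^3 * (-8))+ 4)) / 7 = -9 / 199423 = -0.00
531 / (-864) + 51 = 4837 / 96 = 50.39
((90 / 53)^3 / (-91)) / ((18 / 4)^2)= -36000 / 13547807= -0.00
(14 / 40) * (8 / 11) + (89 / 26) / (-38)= 8937 / 54340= 0.16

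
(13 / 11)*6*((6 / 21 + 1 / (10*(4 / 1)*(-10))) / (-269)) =-30927 / 4142600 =-0.01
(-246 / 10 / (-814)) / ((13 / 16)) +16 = 424264 / 26455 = 16.04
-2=-2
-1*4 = -4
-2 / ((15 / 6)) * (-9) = 36 / 5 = 7.20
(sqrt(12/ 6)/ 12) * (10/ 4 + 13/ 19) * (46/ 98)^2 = 64009 * sqrt(2)/ 1094856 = 0.08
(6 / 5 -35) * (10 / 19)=-338 / 19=-17.79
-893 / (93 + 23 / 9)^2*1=-72333 / 739600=-0.10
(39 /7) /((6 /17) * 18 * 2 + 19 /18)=0.40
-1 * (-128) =128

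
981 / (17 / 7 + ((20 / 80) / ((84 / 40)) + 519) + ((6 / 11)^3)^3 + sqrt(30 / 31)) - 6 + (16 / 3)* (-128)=-686.79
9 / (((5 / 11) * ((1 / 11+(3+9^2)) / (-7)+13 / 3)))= -22869 / 8870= -2.58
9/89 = 0.10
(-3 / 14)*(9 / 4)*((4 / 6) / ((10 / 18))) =-81 / 140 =-0.58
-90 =-90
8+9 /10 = 89 /10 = 8.90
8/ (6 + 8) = 4/ 7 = 0.57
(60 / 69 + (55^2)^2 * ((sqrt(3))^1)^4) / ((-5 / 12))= -4546030548 / 23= -197653502.09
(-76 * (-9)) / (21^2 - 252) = 76 / 21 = 3.62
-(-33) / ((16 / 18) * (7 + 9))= 297 / 128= 2.32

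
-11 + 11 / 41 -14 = -1014 / 41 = -24.73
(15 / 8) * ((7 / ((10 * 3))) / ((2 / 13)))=91 / 32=2.84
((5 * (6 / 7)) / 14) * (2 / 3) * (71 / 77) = 710 / 3773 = 0.19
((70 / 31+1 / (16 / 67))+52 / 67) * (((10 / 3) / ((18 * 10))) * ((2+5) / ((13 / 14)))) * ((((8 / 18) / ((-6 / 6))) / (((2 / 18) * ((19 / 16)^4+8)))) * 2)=-128445743104 / 159075878481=-0.81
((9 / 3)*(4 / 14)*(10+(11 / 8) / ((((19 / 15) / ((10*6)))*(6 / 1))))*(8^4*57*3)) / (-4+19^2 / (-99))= -1637435.71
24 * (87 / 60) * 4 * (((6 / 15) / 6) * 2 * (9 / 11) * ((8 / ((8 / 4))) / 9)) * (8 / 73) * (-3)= -44544 / 20075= -2.22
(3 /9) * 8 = 8 /3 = 2.67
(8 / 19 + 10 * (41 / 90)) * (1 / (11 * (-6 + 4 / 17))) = -0.08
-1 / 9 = -0.11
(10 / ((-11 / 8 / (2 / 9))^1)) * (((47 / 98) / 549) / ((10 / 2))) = -752 / 2663199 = -0.00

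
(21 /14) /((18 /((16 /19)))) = 4 /57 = 0.07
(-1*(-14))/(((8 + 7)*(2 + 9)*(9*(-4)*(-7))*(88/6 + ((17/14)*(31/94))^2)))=865928/38132251245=0.00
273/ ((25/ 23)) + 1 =252.16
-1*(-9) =9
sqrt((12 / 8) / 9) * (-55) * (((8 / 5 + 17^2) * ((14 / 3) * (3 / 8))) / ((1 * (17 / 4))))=-111881 * sqrt(6) / 102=-2686.78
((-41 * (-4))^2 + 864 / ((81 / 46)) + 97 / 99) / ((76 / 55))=13556885 / 684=19820.01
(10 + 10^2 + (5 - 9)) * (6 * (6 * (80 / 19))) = 305280 / 19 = 16067.37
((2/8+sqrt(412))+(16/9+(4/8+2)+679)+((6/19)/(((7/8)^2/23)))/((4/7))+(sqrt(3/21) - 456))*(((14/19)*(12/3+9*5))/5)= 98*sqrt(7)/95+1372*sqrt(103)/95+57275659/32490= 1912.17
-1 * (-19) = 19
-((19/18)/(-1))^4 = -1.24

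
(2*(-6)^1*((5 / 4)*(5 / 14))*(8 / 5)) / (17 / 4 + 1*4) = -80 / 77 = -1.04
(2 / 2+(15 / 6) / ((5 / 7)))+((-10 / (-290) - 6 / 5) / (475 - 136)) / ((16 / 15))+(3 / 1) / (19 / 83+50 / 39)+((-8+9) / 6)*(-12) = 1149452853 / 256444912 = 4.48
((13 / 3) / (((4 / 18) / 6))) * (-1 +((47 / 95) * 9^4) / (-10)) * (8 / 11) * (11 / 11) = -144760356 / 5225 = -27705.33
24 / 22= 12 / 11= 1.09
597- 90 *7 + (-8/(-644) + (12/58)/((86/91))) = -6578864/200767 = -32.77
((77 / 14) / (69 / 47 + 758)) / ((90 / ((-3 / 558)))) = -47 / 108642600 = -0.00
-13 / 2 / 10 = -13 / 20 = -0.65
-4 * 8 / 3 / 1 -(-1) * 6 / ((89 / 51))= -1930 / 267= -7.23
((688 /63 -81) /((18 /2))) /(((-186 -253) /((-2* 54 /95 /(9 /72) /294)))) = -14128 /25748667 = -0.00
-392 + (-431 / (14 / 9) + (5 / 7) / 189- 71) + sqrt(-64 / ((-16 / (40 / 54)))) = -738.35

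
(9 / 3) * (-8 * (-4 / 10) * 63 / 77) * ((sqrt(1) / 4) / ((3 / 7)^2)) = 588 / 55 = 10.69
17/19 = 0.89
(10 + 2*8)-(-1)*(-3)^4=107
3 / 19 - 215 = -4082 / 19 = -214.84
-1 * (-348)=348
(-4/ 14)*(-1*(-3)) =-6/ 7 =-0.86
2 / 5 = 0.40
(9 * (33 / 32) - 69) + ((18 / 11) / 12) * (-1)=-59.86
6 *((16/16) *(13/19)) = 78/19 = 4.11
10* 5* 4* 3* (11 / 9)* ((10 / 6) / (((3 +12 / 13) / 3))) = 934.64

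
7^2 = 49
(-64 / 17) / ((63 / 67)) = -4288 / 1071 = -4.00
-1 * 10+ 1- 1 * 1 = -10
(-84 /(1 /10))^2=705600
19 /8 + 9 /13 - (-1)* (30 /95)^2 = 118903 /37544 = 3.17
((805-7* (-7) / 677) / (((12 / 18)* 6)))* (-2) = -272517 / 677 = -402.54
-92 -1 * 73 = -165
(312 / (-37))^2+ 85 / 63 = 6249037 / 86247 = 72.46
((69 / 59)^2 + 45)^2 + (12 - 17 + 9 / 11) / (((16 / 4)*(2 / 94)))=2100.83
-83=-83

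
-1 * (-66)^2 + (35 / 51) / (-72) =-15995267 / 3672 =-4356.01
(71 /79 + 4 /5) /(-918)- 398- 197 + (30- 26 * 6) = -261442481 /362610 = -721.00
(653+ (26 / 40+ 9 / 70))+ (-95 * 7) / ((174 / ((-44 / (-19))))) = 7855223 / 12180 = 644.93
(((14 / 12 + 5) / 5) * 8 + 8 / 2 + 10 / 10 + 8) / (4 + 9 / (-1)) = -343 / 75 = -4.57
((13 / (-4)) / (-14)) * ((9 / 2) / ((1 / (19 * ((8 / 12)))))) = 741 / 56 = 13.23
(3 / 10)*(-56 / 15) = -28 / 25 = -1.12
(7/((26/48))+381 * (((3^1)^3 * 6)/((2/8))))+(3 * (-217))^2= 8719125/13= 670701.92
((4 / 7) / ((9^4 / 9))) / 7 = 4 / 35721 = 0.00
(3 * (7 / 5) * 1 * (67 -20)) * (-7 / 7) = -987 / 5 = -197.40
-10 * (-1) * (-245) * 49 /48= -60025 /24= -2501.04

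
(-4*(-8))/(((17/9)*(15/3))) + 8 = 968/85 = 11.39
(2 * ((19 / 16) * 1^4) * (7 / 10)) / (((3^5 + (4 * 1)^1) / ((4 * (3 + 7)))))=7 / 26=0.27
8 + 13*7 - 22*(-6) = 231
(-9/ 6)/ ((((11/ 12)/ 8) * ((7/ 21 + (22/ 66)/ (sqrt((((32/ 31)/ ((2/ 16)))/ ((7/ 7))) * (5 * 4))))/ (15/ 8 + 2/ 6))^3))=-3040.17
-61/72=-0.85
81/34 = 2.38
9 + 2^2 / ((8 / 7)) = 25 / 2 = 12.50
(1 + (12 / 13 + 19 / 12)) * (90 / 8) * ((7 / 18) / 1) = 19145 / 1248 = 15.34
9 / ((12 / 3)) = 9 / 4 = 2.25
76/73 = 1.04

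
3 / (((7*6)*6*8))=1 / 672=0.00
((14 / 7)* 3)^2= 36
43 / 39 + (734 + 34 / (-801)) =7654181 / 10413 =735.06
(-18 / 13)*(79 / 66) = -237 / 143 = -1.66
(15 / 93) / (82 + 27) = 5 / 3379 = 0.00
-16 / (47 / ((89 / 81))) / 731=-1424 / 2782917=-0.00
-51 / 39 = -17 / 13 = -1.31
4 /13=0.31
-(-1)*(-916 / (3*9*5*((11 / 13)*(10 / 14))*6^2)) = -0.31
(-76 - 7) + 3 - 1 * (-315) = 235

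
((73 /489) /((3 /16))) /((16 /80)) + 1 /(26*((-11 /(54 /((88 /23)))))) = 3.93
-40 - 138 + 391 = 213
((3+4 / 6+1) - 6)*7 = -28 / 3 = -9.33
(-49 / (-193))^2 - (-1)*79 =2945072 / 37249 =79.06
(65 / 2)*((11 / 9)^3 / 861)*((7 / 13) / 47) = 6655 / 8428698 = 0.00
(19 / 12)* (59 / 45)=2.08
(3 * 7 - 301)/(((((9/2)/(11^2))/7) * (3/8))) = -3794560/27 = -140539.26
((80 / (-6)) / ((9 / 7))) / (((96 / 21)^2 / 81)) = -5145 / 128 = -40.20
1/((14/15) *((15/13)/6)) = 39/7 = 5.57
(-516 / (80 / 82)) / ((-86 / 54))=3321 / 10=332.10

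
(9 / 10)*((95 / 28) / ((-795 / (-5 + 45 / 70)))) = 3477 / 207760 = 0.02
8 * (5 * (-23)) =-920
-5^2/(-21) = 1.19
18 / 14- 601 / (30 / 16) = -33521 / 105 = -319.25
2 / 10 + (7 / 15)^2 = 94 / 225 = 0.42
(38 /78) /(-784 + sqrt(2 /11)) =-81928 /131843673-19 *sqrt(22) /263687346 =-0.00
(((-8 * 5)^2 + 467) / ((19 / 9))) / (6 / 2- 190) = -18603 / 3553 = -5.24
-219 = -219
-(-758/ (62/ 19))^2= -51854401/ 961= -53958.79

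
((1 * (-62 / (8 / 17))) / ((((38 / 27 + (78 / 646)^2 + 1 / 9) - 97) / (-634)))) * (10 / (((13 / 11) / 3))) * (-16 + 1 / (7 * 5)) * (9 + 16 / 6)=4138549.85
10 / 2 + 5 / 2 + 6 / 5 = 87 / 10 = 8.70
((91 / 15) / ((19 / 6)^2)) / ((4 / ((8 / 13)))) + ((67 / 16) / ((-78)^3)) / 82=104598732697 / 1123815064320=0.09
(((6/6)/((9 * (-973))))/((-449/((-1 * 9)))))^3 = -1/83383005271258133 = -0.00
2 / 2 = 1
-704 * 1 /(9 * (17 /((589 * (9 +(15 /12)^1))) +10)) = -8500448 /1087011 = -7.82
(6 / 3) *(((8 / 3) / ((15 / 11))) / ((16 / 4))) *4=176 / 45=3.91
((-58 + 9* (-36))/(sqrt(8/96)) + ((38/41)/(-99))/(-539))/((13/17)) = 646/28441413-12988* sqrt(3)/13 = -1730.45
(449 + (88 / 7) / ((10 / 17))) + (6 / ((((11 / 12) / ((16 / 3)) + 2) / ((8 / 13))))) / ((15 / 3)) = 5954029 / 12649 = 470.71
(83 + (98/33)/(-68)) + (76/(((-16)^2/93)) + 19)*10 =9856547/17952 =549.05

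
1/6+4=25/6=4.17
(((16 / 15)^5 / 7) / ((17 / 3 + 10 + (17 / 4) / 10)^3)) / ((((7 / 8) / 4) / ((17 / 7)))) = 0.00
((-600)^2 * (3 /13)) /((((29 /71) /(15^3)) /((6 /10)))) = 155277000000 /377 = 411875331.56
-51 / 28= -1.82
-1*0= 0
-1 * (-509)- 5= 504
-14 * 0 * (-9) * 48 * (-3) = 0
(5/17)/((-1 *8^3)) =-5/8704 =-0.00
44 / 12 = 11 / 3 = 3.67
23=23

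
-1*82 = -82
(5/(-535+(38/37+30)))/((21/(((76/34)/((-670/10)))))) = 7030/446017593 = 0.00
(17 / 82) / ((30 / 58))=493 / 1230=0.40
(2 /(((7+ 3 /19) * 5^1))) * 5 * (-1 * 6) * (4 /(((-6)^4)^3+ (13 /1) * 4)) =-57 /18502650298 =-0.00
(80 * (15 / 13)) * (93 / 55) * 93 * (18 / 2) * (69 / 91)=1289046960 / 13013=99058.40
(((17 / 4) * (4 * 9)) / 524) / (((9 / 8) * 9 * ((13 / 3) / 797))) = 27098 / 5109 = 5.30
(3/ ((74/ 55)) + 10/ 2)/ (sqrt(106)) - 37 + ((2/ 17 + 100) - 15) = 535 * sqrt(106)/ 7844 + 818/ 17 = 48.82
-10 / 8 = -5 / 4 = -1.25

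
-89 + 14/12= -527/6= -87.83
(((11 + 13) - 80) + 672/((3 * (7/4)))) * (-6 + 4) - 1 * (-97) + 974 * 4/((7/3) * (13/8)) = 89227/91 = 980.52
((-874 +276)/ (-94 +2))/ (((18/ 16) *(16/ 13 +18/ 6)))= 676/ 495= 1.37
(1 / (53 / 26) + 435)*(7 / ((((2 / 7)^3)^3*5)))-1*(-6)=6519812036249 / 135680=48052859.94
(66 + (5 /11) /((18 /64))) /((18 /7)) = 23429 /891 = 26.30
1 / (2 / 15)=15 / 2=7.50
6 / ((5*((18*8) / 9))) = 3 / 40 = 0.08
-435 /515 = -87 /103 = -0.84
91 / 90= 1.01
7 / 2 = 3.50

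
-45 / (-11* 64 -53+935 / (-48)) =0.06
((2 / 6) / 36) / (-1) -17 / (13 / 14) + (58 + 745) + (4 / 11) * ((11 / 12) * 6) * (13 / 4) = 1110821 / 1404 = 791.18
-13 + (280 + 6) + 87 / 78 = 7127 / 26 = 274.12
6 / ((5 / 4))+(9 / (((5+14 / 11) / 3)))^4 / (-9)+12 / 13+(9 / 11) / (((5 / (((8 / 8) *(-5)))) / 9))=-7959655128 / 200086315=-39.78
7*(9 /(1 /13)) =819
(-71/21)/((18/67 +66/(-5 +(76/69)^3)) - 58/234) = 223289731587/1188360835333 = 0.19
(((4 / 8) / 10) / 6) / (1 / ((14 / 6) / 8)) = 7 / 2880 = 0.00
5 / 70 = 1 / 14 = 0.07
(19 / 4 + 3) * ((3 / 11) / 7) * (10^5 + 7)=9300651 / 308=30196.92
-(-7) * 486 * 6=20412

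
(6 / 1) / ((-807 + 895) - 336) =-3 / 124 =-0.02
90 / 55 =18 / 11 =1.64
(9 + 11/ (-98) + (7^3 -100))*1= 24685/ 98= 251.89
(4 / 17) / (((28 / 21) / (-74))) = -222 / 17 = -13.06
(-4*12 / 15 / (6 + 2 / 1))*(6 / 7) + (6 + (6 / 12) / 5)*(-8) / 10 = -914 / 175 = -5.22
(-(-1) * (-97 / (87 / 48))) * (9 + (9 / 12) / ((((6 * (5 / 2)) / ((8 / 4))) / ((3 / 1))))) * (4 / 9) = -221.20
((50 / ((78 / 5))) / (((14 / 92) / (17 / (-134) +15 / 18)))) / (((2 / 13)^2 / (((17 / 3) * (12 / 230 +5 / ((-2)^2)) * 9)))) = 234972725 / 5628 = 41750.66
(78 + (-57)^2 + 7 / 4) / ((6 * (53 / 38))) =252985 / 636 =397.78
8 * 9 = 72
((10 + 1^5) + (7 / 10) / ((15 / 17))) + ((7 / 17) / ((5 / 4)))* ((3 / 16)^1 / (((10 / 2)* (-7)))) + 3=75437 / 5100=14.79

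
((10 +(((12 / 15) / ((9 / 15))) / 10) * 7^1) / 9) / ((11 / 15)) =164 / 99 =1.66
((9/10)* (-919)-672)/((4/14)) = -104937/20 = -5246.85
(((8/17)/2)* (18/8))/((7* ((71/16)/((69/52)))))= 2484/109837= 0.02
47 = 47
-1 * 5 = -5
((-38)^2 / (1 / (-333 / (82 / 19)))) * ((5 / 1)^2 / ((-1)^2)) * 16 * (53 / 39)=-32281197600 / 533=-60565098.69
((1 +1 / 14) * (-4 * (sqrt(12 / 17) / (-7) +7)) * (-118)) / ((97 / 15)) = 53100 / 97 - 106200 * sqrt(51) / 80801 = 538.04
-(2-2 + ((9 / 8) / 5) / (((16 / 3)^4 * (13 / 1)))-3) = 102235431 / 34078720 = 3.00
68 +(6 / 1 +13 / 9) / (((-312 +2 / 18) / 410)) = 58.21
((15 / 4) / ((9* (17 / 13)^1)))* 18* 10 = 975 / 17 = 57.35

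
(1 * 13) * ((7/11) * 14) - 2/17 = 21636/187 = 115.70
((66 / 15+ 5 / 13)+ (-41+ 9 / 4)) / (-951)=8831 / 247260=0.04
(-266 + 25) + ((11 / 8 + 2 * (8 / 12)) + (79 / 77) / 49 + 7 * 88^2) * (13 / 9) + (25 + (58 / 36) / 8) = 127279400957 / 1629936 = 78088.59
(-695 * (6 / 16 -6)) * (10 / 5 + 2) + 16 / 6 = 93841 / 6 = 15640.17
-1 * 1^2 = -1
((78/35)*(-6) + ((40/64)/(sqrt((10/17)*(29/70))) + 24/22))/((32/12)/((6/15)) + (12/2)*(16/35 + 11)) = -7092/43549 + 525*sqrt(3451)/1836976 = -0.15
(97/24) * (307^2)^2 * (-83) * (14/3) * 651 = -108632832226135469/12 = -9052736018844622.42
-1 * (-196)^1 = 196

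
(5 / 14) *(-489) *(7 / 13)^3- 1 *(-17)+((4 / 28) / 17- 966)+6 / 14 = -510247121 / 522886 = -975.83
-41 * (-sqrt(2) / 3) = 41 * sqrt(2) / 3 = 19.33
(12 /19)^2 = 144 /361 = 0.40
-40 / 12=-10 / 3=-3.33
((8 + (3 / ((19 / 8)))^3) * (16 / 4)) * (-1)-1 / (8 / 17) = -2314875 / 54872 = -42.19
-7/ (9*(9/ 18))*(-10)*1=140/ 9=15.56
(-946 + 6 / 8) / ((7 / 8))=-7562 / 7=-1080.29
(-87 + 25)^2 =3844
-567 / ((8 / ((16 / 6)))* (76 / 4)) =-189 / 19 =-9.95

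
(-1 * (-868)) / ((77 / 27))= 3348 / 11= 304.36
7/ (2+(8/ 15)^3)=3.25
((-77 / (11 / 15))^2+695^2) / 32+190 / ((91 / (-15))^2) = 2046298025 / 132496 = 15444.22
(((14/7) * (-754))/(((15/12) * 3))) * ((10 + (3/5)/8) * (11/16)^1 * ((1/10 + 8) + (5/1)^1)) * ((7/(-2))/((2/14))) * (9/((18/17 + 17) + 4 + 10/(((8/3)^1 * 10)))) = 182370831643/508500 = 358644.70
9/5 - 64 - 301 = -1816/5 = -363.20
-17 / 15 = -1.13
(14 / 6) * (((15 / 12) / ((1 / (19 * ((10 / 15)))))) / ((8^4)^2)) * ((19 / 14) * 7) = 12635 / 603979776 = 0.00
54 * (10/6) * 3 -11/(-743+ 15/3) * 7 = 199337/738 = 270.10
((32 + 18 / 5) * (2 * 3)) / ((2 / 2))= 1068 / 5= 213.60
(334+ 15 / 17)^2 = 32410249 / 289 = 112146.19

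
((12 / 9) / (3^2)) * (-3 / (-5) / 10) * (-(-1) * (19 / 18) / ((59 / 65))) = 247 / 23895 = 0.01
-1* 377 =-377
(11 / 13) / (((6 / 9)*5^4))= 33 / 16250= 0.00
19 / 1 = 19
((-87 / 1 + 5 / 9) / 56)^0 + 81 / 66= 49 / 22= 2.23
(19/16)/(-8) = -19/128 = -0.15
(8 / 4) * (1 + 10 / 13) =46 / 13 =3.54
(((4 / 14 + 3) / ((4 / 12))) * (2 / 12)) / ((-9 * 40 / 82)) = -943 / 2520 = -0.37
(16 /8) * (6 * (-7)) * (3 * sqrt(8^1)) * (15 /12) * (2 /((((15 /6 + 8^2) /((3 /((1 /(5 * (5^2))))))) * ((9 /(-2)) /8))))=240000 * sqrt(2) /19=17863.75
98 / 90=1.09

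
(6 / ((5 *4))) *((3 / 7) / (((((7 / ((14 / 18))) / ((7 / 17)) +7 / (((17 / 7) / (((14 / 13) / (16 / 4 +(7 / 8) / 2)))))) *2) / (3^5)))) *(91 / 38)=3122775747 / 1882941800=1.66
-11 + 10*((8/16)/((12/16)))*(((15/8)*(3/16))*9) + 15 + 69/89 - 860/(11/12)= -28580935/31328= -912.31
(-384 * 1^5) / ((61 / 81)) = -31104 / 61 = -509.90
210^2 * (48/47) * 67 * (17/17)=141825600/47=3017565.96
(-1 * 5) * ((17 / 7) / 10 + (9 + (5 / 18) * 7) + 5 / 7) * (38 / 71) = -142462 / 4473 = -31.85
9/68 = 0.13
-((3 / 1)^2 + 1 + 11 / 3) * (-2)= 82 / 3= 27.33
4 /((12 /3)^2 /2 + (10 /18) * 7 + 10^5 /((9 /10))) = 4 /111123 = 0.00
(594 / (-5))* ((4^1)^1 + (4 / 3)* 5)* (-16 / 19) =101376 / 95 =1067.12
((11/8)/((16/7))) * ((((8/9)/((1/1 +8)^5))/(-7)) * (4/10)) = -11/21257640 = -0.00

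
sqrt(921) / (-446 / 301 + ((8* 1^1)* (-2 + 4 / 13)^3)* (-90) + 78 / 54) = 5951673* sqrt(921) / 20768489143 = 0.01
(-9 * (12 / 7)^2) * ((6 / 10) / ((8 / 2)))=-972 / 245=-3.97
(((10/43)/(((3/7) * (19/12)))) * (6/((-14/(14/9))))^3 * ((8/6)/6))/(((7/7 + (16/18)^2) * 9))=-896/639711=-0.00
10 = 10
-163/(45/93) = -5053/15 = -336.87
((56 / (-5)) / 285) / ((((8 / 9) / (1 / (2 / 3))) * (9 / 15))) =-21 / 190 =-0.11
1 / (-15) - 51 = -766 / 15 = -51.07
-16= -16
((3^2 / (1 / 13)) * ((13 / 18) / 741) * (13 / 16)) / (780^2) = 1 / 6566400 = 0.00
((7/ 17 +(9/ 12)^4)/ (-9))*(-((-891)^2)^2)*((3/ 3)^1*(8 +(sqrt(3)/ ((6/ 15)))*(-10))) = 221916986289801/ 544-5547924657245025*sqrt(3)/ 4352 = -1800080765761.52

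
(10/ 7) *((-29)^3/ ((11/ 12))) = -2926680/ 77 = -38008.83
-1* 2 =-2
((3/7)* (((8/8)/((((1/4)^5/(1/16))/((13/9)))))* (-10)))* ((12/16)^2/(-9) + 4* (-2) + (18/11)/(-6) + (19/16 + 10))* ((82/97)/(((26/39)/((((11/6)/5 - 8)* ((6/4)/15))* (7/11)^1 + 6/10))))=-201744764/1232385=-163.70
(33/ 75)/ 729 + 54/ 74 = 492482/ 674325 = 0.73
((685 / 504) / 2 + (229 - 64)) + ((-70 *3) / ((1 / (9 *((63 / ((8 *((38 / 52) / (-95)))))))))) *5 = 9752000005 / 1008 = 9674603.18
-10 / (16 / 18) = -45 / 4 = -11.25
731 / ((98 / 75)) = 54825 / 98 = 559.44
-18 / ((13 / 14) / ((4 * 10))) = -10080 / 13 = -775.38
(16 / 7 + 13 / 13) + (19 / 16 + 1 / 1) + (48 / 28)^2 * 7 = 2917 / 112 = 26.04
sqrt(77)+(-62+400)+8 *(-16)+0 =sqrt(77)+210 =218.77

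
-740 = -740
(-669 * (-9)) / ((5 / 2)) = 12042 / 5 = 2408.40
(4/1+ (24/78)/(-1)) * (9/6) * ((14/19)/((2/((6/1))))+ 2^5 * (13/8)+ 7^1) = 83736/247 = 339.01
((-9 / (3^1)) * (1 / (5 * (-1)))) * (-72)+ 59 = 79 / 5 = 15.80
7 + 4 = 11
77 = 77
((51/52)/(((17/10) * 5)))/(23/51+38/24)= 306/5395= 0.06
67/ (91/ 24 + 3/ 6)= 1608/ 103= 15.61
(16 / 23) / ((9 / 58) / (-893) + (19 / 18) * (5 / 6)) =44750016 / 56573767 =0.79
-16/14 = -8/7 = -1.14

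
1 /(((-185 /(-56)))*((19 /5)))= 56 /703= 0.08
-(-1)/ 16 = 1/ 16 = 0.06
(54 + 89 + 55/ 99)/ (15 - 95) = -323/ 180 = -1.79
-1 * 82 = -82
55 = 55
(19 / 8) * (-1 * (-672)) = 1596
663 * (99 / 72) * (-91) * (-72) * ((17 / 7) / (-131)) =-14505777 / 131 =-110731.12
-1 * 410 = -410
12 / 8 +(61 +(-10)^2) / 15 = 367 / 30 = 12.23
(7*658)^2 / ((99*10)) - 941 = 10141823 / 495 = 20488.53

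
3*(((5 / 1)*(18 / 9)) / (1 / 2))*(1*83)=4980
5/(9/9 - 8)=-5/7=-0.71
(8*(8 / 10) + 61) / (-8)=-337 / 40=-8.42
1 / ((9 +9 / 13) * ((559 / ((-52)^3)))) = -70304 / 2709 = -25.95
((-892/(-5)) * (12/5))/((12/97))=3460.96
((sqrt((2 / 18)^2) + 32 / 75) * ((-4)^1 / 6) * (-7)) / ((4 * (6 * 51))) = 847 / 413100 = 0.00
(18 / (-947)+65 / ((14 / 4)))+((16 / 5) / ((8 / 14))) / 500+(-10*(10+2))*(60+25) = -42182963597 / 4143125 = -10181.44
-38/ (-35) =38/ 35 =1.09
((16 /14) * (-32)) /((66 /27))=-1152 /77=-14.96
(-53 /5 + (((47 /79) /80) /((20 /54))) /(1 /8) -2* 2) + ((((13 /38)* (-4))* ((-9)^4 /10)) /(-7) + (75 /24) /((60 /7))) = 2879389553 /25216800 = 114.19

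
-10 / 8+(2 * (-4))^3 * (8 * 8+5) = -141317 / 4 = -35329.25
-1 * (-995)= 995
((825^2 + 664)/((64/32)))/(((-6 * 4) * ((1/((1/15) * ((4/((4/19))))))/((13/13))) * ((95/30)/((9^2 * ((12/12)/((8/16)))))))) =-18394803/20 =-919740.15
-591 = -591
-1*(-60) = 60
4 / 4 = 1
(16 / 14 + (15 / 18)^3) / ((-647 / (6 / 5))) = -2603 / 815220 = -0.00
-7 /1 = -7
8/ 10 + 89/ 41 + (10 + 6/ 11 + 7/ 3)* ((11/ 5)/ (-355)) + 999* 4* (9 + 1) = 39962.89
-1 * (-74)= 74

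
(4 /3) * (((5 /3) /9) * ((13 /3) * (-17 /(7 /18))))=-8840 /189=-46.77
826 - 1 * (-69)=895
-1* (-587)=587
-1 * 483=-483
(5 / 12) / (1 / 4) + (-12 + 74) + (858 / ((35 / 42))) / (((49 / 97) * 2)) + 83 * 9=1344874 / 735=1829.76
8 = 8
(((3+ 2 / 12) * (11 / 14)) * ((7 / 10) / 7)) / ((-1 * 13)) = -209 / 10920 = -0.02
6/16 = 3/8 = 0.38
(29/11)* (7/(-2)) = -203/22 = -9.23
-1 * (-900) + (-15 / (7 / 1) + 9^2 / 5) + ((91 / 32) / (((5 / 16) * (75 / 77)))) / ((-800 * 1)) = 3838990951 / 4200000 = 914.05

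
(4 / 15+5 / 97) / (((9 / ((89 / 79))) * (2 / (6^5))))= 154.87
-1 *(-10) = 10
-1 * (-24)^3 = 13824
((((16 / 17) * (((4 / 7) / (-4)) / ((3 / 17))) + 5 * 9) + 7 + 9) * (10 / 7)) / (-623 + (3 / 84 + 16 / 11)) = -22264 / 160797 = -0.14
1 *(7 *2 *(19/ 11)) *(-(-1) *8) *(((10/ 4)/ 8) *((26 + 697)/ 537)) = 160265/ 1969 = 81.39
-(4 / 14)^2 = -4 / 49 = -0.08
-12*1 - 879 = -891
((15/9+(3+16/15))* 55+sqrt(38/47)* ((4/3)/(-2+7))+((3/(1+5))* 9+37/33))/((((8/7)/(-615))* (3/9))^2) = 11119815* sqrt(1786)/752+1177755205725/1408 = 837098781.98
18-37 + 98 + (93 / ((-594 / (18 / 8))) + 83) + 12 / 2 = 14753 / 88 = 167.65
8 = 8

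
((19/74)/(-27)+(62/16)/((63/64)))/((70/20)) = 54923/48951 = 1.12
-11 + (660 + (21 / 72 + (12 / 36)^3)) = 140255 / 216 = 649.33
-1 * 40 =-40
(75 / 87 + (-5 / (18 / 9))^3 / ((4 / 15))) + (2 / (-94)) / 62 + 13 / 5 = -55.13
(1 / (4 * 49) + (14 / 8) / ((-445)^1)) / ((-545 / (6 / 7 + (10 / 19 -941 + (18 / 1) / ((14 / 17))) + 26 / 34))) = 248799 / 126442834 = 0.00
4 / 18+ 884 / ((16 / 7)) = 13931 / 36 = 386.97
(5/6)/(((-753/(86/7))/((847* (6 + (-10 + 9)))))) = -130075/2259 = -57.58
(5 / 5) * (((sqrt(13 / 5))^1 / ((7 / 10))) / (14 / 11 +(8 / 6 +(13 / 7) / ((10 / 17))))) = 660 * sqrt(65) / 13313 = 0.40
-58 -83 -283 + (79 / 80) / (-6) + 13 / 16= -203209 / 480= -423.35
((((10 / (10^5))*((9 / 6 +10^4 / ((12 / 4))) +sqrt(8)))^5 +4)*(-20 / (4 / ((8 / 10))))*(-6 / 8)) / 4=801442125328749029*sqrt(2) / 86400000000000000000000 +3113607229554042953191049 / 1036800000000000000000000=3.00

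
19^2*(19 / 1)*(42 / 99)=96026 / 33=2909.88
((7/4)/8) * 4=0.88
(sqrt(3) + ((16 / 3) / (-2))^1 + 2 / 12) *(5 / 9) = -25 / 18 + 5 *sqrt(3) / 9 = -0.43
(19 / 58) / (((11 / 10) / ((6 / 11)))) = 570 / 3509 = 0.16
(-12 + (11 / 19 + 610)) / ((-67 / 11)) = -125103 / 1273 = -98.27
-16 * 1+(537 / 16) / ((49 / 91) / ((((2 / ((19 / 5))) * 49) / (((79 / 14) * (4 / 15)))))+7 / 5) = 8148359 / 1094176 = 7.45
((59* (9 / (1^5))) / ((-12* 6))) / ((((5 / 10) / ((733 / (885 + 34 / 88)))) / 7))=-3330019 / 38957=-85.48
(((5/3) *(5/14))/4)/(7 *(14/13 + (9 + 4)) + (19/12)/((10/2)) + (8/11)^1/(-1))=17875/11787118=0.00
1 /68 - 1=-67 /68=-0.99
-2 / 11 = -0.18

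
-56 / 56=-1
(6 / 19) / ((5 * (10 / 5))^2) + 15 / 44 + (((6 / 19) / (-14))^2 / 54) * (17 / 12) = 120511453 / 350242200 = 0.34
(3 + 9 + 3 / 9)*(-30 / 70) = -37 / 7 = -5.29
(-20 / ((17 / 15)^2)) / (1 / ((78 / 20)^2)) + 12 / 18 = -204757 / 867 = -236.17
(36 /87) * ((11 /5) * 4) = 528 /145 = 3.64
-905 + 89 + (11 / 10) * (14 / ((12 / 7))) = -48421 / 60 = -807.02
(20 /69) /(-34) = -10 /1173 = -0.01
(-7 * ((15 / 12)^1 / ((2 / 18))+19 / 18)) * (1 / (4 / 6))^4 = -27909 / 64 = -436.08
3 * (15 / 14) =45 / 14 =3.21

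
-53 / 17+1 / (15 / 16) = -2.05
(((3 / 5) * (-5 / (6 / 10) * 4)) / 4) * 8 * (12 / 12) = -40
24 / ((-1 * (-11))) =24 / 11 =2.18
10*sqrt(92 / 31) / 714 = 10*sqrt(713) / 11067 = 0.02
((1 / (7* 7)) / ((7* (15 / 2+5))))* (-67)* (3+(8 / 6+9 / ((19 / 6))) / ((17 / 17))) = -54806 / 488775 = -0.11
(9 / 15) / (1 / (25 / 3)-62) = -15 / 1547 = -0.01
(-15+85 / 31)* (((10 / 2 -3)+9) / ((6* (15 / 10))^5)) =-4180 / 1830519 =-0.00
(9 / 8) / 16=9 / 128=0.07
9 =9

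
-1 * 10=-10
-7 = -7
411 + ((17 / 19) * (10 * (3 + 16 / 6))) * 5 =37877 / 57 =664.51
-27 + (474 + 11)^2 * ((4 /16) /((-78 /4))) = -3042.71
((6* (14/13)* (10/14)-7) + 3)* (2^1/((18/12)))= 32/39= 0.82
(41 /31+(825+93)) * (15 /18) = 142495 /186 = 766.10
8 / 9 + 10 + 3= 125 / 9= 13.89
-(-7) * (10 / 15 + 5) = 119 / 3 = 39.67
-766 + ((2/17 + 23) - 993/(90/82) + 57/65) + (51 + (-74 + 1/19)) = -105165181/62985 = -1669.69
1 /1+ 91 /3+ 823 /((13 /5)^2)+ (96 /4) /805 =153.11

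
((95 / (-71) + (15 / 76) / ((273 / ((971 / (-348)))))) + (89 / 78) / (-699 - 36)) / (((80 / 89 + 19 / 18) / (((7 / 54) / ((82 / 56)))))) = -2142368748953 / 35254453274820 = -0.06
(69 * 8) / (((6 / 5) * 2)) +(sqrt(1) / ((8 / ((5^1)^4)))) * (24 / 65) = 3365 / 13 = 258.85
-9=-9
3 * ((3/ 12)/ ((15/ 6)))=3/ 10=0.30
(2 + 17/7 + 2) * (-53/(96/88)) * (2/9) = -2915/42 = -69.40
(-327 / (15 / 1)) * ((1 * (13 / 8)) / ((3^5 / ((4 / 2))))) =-1417 / 4860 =-0.29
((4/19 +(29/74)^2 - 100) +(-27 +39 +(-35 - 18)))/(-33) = 1330211/312132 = 4.26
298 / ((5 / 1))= 298 / 5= 59.60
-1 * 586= -586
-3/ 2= -1.50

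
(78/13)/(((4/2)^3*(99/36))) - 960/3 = -3517/11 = -319.73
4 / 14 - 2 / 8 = 1 / 28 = 0.04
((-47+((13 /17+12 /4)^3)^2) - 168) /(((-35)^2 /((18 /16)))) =571769094609 /236548176200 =2.42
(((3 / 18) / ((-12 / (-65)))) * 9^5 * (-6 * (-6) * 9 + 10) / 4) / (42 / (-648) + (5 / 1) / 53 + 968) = 101915326305 / 22164004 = 4598.24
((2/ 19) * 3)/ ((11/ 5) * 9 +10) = 30/ 2831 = 0.01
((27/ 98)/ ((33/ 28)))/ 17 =18/ 1309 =0.01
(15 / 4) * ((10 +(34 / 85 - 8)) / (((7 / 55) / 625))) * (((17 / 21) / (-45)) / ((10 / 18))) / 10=-14025 / 98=-143.11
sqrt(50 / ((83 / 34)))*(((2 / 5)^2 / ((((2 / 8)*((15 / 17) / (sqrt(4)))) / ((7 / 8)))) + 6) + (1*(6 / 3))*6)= 87.21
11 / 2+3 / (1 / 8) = 59 / 2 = 29.50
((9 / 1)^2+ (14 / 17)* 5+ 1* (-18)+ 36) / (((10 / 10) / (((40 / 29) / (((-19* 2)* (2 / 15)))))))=-262950 / 9367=-28.07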